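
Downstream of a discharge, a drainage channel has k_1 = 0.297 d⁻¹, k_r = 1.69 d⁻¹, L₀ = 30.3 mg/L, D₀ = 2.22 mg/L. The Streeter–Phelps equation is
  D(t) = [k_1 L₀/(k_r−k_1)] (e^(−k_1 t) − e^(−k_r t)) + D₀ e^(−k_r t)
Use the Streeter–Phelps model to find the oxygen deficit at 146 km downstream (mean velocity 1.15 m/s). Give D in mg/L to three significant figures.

Travel time t = x/v = 146 km / (1.15 m/s) = 146000 m / 1.15 m/s = 127000 s = 1.469 d.
k_1 L₀/(k_r−k_1) = 0.297×30.3/(1.69−0.297) = 8.999/1.393 = 6.460 mg/L.
e^(−k_1 t) = e^(−0.297×1.469) = 0.6464; e^(−k_r t) = e^(−1.69×1.469) = 0.08347.
D = 6.460 × (0.6464 − 0.08347) + 2.22 × 0.08347 = 3.636 + 0.1853 = 3.822 mg/L.

D ≈ 3.82 mg/L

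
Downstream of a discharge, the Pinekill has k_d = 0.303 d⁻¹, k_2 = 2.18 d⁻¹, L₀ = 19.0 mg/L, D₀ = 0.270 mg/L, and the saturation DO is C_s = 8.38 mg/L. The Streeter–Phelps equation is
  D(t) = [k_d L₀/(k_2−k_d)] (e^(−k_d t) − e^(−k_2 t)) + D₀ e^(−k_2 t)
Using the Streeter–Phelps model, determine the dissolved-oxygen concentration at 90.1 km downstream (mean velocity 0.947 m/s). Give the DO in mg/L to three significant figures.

DO ≈ 6.44 mg/L

Travel time t = x/v = 90.1 km / (0.947 m/s) = 90100 m / 0.947 m/s = 95140 s = 1.101 d.
k_d L₀/(k_2−k_d) = 0.303×19.0/(2.18−0.303) = 5.757/1.877 = 3.067 mg/L.
e^(−k_d t) = e^(−0.303×1.101) = 0.7163; e^(−k_2 t) = e^(−2.18×1.101) = 0.09066.
D = 3.067 × (0.7163 − 0.09066) + 0.270 × 0.09066 = 1.919 + 0.02448 = 1.943 mg/L.
DO = C_s − D = 8.38 − 1.943 = 6.437 mg/L.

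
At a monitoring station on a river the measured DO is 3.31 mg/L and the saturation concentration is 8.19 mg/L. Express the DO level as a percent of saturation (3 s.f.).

40.4 % saturation

% saturation = C/C_s × 100 = 3.31/8.19 × 100 = 40.4 %.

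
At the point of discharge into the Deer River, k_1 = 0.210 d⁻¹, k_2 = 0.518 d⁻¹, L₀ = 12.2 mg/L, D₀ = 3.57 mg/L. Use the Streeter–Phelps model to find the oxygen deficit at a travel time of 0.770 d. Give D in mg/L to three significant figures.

k_1 L₀/(k_2−k_1) = 0.210×12.2/(0.518−0.210) = 2.562/0.3080 = 8.318 mg/L.
e^(−k_1 t) = e^(−0.210×0.7700) = 0.8507; e^(−k_2 t) = e^(−0.518×0.7700) = 0.6711.
D = 8.318 × (0.8507 − 0.6711) + 3.57 × 0.6711 = 1.494 + 2.396 = 3.890 mg/L.

D ≈ 3.89 mg/L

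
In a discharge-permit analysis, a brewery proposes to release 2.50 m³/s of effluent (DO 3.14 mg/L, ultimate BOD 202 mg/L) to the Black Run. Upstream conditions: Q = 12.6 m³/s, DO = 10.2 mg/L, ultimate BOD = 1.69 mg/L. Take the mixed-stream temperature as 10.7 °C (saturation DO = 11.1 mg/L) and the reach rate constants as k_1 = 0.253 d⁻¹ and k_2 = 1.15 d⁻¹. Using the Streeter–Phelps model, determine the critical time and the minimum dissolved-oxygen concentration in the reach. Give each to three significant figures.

Mixed DO = (12.6×10.2 + 2.50×3.14)/(12.6+2.50) = 136.4/15.10 = 9.031 mg/L.
Mixed L₀ = (12.6×1.69 + 2.50×202)/(15.10) = 526.3/15.10 = 34.85 mg/L.
Initial deficit D₀ = C_s − DO₀ = 11.1 − 9.031 = 2.069 mg/L.
t_c = (1/0.8970) ln[(1.15/0.253)(1 − 2.069×0.8970/(0.253×34.85))] = 1.115 × ln(3.589) = 1.425 d.
D_c = (0.253/1.15) × 34.85 × e^(−0.253×1.425) = 0.2200 × 34.85 × 0.6974 = 5.347 mg/L.
Minimum DO = 11.1 − 5.347 = 5.753 mg/L.

t_c ≈ 1.42 d; minimum DO ≈ 5.75 mg/L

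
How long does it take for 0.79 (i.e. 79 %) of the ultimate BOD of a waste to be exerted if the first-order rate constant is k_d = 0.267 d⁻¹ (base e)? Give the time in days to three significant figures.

t ≈ 5.85 d

y/L₀ = 1 − e^(−k_d t) = 0.79 ⇒ e^(−k_d t) = 0.210
t = −ln(0.210) / 0.267 = 1.561 / 0.267 = 5.845 d.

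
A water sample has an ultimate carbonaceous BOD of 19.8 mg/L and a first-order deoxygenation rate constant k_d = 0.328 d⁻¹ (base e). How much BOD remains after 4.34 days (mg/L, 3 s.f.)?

L ≈ 4.77 mg/L

L_t = L₀ e^(−k_d t) = 19.8 × e^(−0.328×4.34) = 19.8 × 0.2409 = 4.769 mg/L.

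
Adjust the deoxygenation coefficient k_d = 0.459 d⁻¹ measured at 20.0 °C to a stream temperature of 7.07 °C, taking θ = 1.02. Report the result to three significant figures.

k_d ≈ 0.355 d⁻¹

k_d(T₂) = k_d(T₁) · θ^(T₂−T₁) = 0.459 × 1.02^(7.07−20.0)
= 0.459 × 1.02^-12.9 = 0.459 × 0.7741 = 0.3553 d⁻¹.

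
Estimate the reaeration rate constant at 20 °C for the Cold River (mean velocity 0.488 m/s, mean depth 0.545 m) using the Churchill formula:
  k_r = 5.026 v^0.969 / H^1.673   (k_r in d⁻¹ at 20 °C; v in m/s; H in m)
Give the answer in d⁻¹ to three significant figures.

k_r ≈ 6.92 d⁻¹

k_r = 5.026 × 0.488^0.969 / 0.545^1.673 = 5.026 × 0.4990 / 0.3622 = 6.923 d⁻¹.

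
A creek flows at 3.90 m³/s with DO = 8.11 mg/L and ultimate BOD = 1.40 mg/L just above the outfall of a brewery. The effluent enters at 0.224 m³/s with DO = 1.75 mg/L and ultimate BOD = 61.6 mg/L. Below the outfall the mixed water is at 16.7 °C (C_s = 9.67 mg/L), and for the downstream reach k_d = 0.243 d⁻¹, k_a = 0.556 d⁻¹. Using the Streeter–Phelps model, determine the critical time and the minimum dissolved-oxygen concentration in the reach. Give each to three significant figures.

t_c ≈ 0.262 d; minimum DO ≈ 7.76 mg/L

Mixed DO = (3.90×8.11 + 0.224×1.75)/(3.90+0.224) = 32.02/4.124 = 7.765 mg/L.
Mixed L₀ = (3.90×1.40 + 0.224×61.6)/(4.124) = 19.26/4.124 = 4.670 mg/L.
Initial deficit D₀ = C_s − DO₀ = 9.67 − 7.765 = 1.905 mg/L.
t_c = (1/0.3130) ln[(0.556/0.243)(1 − 1.905×0.3130/(0.243×4.670))] = 3.195 × ln(1.086) = 0.2622 d.
D_c = (0.243/0.556) × 4.670 × e^(−0.243×0.2622) = 0.4371 × 4.670 × 0.9383 = 1.915 mg/L.
Minimum DO = 9.67 − 1.915 = 7.755 mg/L.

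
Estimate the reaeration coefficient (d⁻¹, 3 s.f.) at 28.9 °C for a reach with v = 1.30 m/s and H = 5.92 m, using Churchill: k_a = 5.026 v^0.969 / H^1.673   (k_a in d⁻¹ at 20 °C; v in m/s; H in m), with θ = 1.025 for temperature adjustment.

k_a(20) = 5.026 × 1.30^0.969 / 5.92^1.673 = 5.026 × 1.289 / 19.59 = 0.3308 d⁻¹.
k_a(28.9) = 0.3308 × 1.025^(28.9−20) = 0.3308 × 1.246 = 0.4121 d⁻¹.

k_a ≈ 0.412 d⁻¹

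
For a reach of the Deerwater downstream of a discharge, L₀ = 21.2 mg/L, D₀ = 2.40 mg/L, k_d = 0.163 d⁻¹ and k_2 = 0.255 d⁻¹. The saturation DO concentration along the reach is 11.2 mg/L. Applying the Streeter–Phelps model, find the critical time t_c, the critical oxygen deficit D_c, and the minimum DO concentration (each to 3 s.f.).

At the critical point dD/dt = 0, so k_d L₀ e^(−k_d t) = k_2 D. Substituting D(t) from the Streeter–Phelps equation and solving for t gives
t_c = ln[(k_2/k_d)(1 − D₀(k_2−k_d)/(k_d L₀))] / (k_2−k_d).
Here k_2−k_d = 0.09200 d⁻¹ and 1 − D₀(k_2−k_d)/(k_d L₀) = 1 − 2.40×0.09200/(0.163×21.2) = 0.9361, so
t_c = ln(1.564 × 0.9361) / 0.09200 = 0.3815 / 0.09200 = 4.147 d.
D_c = (k_d/k_2) L₀ e^(−k_d t_c) = (0.163/0.255) × 21.2 × e^(−0.163×4.147) = 0.6392 × 21.2 × 0.5087 = 6.894 mg/L.
Minimum DO = C_s − D_c = 11.2 − 6.894 = 4.306 mg/L.

t_c ≈ 4.15 d; D_c ≈ 6.89 mg/L; min DO ≈ 4.31 mg/L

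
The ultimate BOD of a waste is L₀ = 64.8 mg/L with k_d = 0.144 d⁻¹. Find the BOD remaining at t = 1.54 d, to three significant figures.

L_t = L₀ e^(−k_d t) = 64.8 × e^(−0.144×1.54) = 64.8 × 0.8011 = 51.91 mg/L.

L ≈ 51.9 mg/L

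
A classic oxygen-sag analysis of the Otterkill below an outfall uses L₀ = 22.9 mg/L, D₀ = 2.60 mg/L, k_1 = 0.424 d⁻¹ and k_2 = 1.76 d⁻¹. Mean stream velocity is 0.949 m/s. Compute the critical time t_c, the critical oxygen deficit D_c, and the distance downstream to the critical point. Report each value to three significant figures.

t_c ≈ 0.734 d; D_c ≈ 4.04 mg/L; x_c ≈ 60.2 km

With k_2/k_1 = 4.151 and 1 − D₀(k_2−k_1)/(k_1 L₀) = 0.6423,
t_c = ln(4.151 × 0.6423) / (1.76 − 0.424) = ln(2.666) / 1.336 = 0.9806/1.336 = 0.7340 d.
D_c = (k_1/k_2) L₀ e^(−k_1 t_c) = (0.424/1.76) × 22.9 × e^(−0.424×0.7340) = 0.2409 × 22.9 × 0.7326 = 4.041 mg/L.
x_c = v t_c = 0.949 m/s × 0.7340 d × 86400 s/d = 60180 m ≈ 60.2 km.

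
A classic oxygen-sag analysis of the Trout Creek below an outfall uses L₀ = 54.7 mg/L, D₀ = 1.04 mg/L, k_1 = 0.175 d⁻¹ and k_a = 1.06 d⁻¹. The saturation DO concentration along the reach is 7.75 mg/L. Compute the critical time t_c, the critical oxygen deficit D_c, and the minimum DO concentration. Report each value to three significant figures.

t_c ≈ 1.92 d; D_c ≈ 6.45 mg/L; min DO ≈ 1.30 mg/L

With k_a/k_1 = 6.057 and 1 − D₀(k_a−k_1)/(k_1 L₀) = 0.9038,
t_c = ln(6.057 × 0.9038) / (1.06 − 0.175) = ln(5.475) / 0.8850 = 1.700/0.8850 = 1.921 d.
D_c = (k_1/k_a) L₀ e^(−k_1 t_c) = (0.175/1.06) × 54.7 × e^(−0.175×1.921) = 0.1651 × 54.7 × 0.7145 = 6.452 mg/L.
Minimum DO = C_s − D_c = 7.75 − 6.452 = 1.298 mg/L.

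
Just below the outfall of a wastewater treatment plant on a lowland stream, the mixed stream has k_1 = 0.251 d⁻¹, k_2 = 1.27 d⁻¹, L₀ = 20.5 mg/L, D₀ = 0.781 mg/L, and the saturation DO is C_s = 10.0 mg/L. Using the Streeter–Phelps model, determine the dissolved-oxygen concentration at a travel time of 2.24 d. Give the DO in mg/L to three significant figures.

k_1 L₀/(k_2−k_1) = 0.251×20.5/(1.27−0.251) = 5.146/1.019 = 5.050 mg/L.
e^(−k_1 t) = e^(−0.251×2.240) = 0.5699; e^(−k_2 t) = e^(−1.27×2.240) = 0.05815.
D = 5.050 × (0.5699 − 0.05815) + 0.781 × 0.05815 = 2.584 + 0.04541 = 2.630 mg/L.
DO = C_s − D = 10.0 − 2.630 = 7.370 mg/L.

DO ≈ 7.37 mg/L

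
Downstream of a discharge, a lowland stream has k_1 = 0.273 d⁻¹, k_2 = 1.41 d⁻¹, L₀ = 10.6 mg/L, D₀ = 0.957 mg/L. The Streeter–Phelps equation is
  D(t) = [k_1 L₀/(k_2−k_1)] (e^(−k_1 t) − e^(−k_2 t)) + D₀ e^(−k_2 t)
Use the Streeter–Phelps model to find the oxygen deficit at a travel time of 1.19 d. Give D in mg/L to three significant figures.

k_1 L₀/(k_2−k_1) = 0.273×10.6/(1.41−0.273) = 2.894/1.137 = 2.545 mg/L.
e^(−k_1 t) = e^(−0.273×1.190) = 0.7226; e^(−k_2 t) = e^(−1.41×1.190) = 0.1868.
D = 2.545 × (0.7226 − 0.1868) + 0.957 × 0.1868 = 1.364 + 0.1787 = 1.543 mg/L.

D ≈ 1.54 mg/L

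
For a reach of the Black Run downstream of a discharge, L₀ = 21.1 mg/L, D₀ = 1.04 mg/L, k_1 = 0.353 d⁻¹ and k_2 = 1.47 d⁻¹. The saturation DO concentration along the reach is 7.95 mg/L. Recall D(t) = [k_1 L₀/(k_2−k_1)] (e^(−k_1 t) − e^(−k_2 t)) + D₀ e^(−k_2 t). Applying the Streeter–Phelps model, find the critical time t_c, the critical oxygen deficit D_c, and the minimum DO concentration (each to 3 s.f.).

t_c ≈ 1.13 d; D_c ≈ 3.41 mg/L; min DO ≈ 4.54 mg/L

With k_2/k_1 = 4.164 and 1 − D₀(k_2−k_1)/(k_1 L₀) = 0.8440,
t_c = ln(4.164 × 0.8440) / (1.47 − 0.353) = ln(3.515) / 1.117 = 1.257/1.117 = 1.125 d.
L(t_c) = L₀ e^(−k_1 t_c) = 21.1 × 0.6722 = 14.18 mg/L, and at the critical point k_2 D_c = k_1 L, so D_c = (0.353/1.47) × 14.18 = 3.406 mg/L.
Minimum DO = C_s − D_c = 7.95 − 3.406 = 4.544 mg/L.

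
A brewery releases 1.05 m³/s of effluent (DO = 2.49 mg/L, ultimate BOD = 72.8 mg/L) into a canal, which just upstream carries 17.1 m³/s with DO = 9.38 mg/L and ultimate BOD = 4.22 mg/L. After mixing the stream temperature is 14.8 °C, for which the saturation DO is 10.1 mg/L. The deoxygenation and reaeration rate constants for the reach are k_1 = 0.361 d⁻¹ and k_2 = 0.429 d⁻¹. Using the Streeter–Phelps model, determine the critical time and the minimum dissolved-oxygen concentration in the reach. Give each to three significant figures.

t_c ≈ 2.15 d; minimum DO ≈ 6.93 mg/L

Mixed DO = (17.1×9.38 + 1.05×2.49)/(17.1+1.05) = 163.0/18.15 = 8.981 mg/L.
Mixed L₀ = (17.1×4.22 + 1.05×72.8)/(18.15) = 148.6/18.15 = 8.187 mg/L.
Initial deficit D₀ = C_s − DO₀ = 10.1 − 8.981 = 1.119 mg/L.
t_c = (1/0.06800) ln[(0.429/0.361)(1 − 1.119×0.06800/(0.361×8.187))] = 14.71 × ln(1.158) = 2.155 d.
D_c = (0.361/0.429) × 8.187 × e^(−0.361×2.155) = 0.8415 × 8.187 × 0.4594 = 3.165 mg/L.
Minimum DO = 10.1 − 3.165 = 6.935 mg/L.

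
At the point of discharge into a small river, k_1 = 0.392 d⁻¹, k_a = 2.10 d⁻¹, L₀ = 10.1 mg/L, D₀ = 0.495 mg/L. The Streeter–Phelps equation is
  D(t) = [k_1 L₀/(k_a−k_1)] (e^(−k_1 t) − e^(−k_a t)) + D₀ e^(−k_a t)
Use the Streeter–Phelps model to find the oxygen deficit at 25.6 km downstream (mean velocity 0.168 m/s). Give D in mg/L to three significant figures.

D ≈ 1.12 mg/L

Travel time t = x/v = 25.6 km / (0.168 m/s) = 25600 m / 0.168 m/s = 152400 s = 1.764 d.
k_1 L₀/(k_a−k_1) = 0.392×10.1/(2.10−0.392) = 3.959/1.708 = 2.318 mg/L.
e^(−k_1 t) = e^(−0.392×1.764) = 0.5009; e^(−k_a t) = e^(−2.10×1.764) = 0.02463.
D = 2.318 × (0.5009 − 0.02463) + 0.495 × 0.02463 = 1.104 + 0.01219 = 1.116 mg/L.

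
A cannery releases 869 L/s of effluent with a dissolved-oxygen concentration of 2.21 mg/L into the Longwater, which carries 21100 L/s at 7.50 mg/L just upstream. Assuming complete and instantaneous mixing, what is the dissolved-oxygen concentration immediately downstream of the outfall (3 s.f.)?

7.29 mg/L

Flow-weighted mixing: C = (Q_r C_r + Q_w C_w)/(Q_r + Q_w)
= (21100×7.50 + 869×2.21)/(21100 + 869) = 160200/21970 = 7.291 mg/L.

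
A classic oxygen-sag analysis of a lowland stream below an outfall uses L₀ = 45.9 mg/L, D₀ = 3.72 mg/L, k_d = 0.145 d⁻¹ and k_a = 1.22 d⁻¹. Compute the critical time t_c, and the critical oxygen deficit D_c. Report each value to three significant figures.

t_c ≈ 1.13 d; D_c ≈ 4.63 mg/L

At the critical point dD/dt = 0, so k_d L₀ e^(−k_d t) = k_a D. Substituting D(t) from the Streeter–Phelps equation and solving for t gives
t_c = ln[(k_a/k_d)(1 − D₀(k_a−k_d)/(k_d L₀))] / (k_a−k_d).
Here k_a−k_d = 1.075 d⁻¹ and 1 − D₀(k_a−k_d)/(k_d L₀) = 1 − 3.72×1.075/(0.145×45.9) = 0.3991, so
t_c = ln(8.414 × 0.3991) / 1.075 = 1.211 / 1.075 = 1.127 d.
L(t_c) = L₀ e^(−k_d t_c) = 45.9 × 0.8492 = 38.98 mg/L, and at the critical point k_a D_c = k_d L, so D_c = (0.145/1.22) × 38.98 = 4.633 mg/L.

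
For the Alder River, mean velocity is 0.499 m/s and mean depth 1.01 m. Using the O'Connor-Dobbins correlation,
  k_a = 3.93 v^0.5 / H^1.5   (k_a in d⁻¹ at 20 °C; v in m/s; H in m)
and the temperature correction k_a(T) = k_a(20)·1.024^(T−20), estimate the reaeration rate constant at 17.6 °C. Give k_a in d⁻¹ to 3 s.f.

k_a(20) = 3.93 × 0.499^0.5 / 1.01^1.5 = 3.93 × 0.7064 / 1.015 = 2.735 d⁻¹.
k_a(17.6) = 2.735 × 1.024^(17.6−20) = 2.735 × 0.9447 = 2.584 d⁻¹.

k_a ≈ 2.58 d⁻¹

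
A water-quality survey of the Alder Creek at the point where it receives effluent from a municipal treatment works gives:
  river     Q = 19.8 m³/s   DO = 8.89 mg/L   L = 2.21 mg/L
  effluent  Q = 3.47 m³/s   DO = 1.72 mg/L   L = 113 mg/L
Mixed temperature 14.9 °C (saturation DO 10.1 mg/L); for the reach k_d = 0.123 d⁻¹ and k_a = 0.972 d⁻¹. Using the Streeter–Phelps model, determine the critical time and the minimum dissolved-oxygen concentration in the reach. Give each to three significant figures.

Mixed DO = (19.8×8.89 + 3.47×1.72)/(19.8+3.47) = 182.0/23.27 = 7.821 mg/L.
Mixed L₀ = (19.8×2.21 + 3.47×113)/(23.27) = 435.9/23.27 = 18.73 mg/L.
Initial deficit D₀ = C_s − DO₀ = 10.1 − 7.821 = 2.279 mg/L.
t_c = (1/0.8490) ln[(0.972/0.123)(1 − 2.279×0.8490/(0.123×18.73))] = 1.178 × ln(1.265) = 0.2771 d.
D_c = (0.123/0.972) × 18.73 × e^(−0.123×0.2771) = 0.1265 × 18.73 × 0.9665 = 2.291 mg/L.
Minimum DO = 10.1 − 2.291 = 7.809 mg/L.

t_c ≈ 0.277 d; minimum DO ≈ 7.81 mg/L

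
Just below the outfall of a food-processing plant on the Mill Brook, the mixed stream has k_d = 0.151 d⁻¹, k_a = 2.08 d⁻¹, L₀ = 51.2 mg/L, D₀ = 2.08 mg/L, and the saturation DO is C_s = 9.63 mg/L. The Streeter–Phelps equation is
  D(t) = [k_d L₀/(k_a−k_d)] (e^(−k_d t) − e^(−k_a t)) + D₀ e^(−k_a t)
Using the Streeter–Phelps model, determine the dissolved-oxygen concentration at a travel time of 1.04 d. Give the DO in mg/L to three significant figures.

k_d L₀/(k_a−k_d) = 0.151×51.2/(2.08−0.151) = 7.731/1.929 = 4.008 mg/L.
e^(−k_d t) = e^(−0.151×1.040) = 0.8547; e^(−k_a t) = e^(−2.08×1.040) = 0.1150.
D = 4.008 × (0.8547 − 0.1150) + 2.08 × 0.1150 = 2.965 + 0.2391 = 3.204 mg/L.
DO = C_s − D = 9.63 − 3.204 = 6.426 mg/L.

DO ≈ 6.43 mg/L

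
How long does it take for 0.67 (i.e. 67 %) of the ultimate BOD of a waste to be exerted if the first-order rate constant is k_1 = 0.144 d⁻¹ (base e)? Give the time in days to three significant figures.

t ≈ 7.70 d

y/L₀ = 1 − e^(−k_1 t) = 0.67 ⇒ e^(−k_1 t) = 0.330
t = −ln(0.330) / 0.144 = 1.109 / 0.144 = 7.699 d.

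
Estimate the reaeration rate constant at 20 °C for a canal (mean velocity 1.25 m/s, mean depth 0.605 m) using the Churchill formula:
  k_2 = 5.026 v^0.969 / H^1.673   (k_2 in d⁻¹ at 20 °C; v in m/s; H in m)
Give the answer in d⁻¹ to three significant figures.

k_2 = 5.026 × 1.25^0.969 / 0.605^1.673 = 5.026 × 1.241 / 0.4314 = 14.46 d⁻¹.

k_2 ≈ 14.5 d⁻¹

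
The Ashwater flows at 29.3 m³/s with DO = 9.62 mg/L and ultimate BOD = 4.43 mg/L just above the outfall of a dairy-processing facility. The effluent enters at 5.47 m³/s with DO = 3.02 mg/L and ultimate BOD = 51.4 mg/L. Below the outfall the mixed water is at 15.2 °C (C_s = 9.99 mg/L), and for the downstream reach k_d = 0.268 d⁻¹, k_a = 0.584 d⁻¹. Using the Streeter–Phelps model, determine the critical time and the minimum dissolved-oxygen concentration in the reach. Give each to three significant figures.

Mixed DO = (29.3×9.62 + 5.47×3.02)/(29.3+5.47) = 298.4/34.77 = 8.582 mg/L.
Mixed L₀ = (29.3×4.43 + 5.47×51.4)/(34.77) = 411.0/34.77 = 11.82 mg/L.
Initial deficit D₀ = C_s − DO₀ = 9.99 − 8.582 = 1.408 mg/L.
t_c = (1/0.3160) ln[(0.584/0.268)(1 − 1.408×0.3160/(0.268×11.82))] = 3.165 × ln(1.873) = 1.986 d.
D_c = (0.268/0.584) × 11.82 × e^(−0.268×1.986) = 0.4589 × 11.82 × 0.5873 = 3.186 mg/L.
Minimum DO = 9.99 − 3.186 = 6.804 mg/L.

t_c ≈ 1.99 d; minimum DO ≈ 6.80 mg/L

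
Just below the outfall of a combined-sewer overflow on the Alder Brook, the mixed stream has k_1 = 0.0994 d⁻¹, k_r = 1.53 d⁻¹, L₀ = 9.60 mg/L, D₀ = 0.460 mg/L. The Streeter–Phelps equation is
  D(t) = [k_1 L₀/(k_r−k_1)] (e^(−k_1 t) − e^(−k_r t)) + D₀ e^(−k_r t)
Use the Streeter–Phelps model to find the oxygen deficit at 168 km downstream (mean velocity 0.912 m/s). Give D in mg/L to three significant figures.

Travel time t = x/v = 168 km / (0.912 m/s) = 168000 m / 0.912 m/s = 184200 s = 2.132 d.
k_1 L₀/(k_r−k_1) = 0.0994×9.60/(1.53−0.0994) = 0.9542/1.431 = 0.6670 mg/L.
e^(−k_1 t) = e^(−0.0994×2.132) = 0.8090; e^(−k_r t) = e^(−1.53×2.132) = 0.03831.
D = 0.6670 × (0.8090 − 0.03831) + 0.460 × 0.03831 = 0.5141 + 0.01762 = 0.5317 mg/L.

D ≈ 0.532 mg/L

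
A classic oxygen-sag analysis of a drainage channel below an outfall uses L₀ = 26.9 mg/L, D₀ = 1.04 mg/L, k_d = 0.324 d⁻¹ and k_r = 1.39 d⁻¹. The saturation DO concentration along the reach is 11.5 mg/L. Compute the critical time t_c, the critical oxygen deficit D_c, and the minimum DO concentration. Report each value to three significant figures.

t_c ≈ 1.24 d; D_c ≈ 4.20 mg/L; min DO ≈ 7.30 mg/L

At the critical point dD/dt = 0, so k_d L₀ e^(−k_d t) = k_r D. Substituting D(t) from the Streeter–Phelps equation and solving for t gives
t_c = ln[(k_r/k_d)(1 − D₀(k_r−k_d)/(k_d L₀))] / (k_r−k_d).
Here k_r−k_d = 1.066 d⁻¹ and 1 − D₀(k_r−k_d)/(k_d L₀) = 1 − 1.04×1.066/(0.324×26.9) = 0.8728, so
t_c = ln(4.290 × 0.8728) / 1.066 = 1.320 / 1.066 = 1.239 d.
D_c = (k_d/k_r) L₀ e^(−k_d t_c) = (0.324/1.39) × 26.9 × e^(−0.324×1.239) = 0.2331 × 26.9 × 0.6695 = 4.198 mg/L.
Minimum DO = C_s − D_c = 11.5 − 4.198 = 7.302 mg/L.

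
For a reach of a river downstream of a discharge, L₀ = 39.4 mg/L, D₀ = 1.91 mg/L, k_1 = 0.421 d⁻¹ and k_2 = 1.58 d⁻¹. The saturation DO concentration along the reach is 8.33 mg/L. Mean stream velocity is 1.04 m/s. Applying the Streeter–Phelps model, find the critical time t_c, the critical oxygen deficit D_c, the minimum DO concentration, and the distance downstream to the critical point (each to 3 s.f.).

t_c ≈ 1.02 d; D_c ≈ 6.84 mg/L; min DO ≈ 1.49 mg/L; x_c ≈ 91.4 km

t_c = [1/(k_2−k_1)] ln[(k_2/k_1)(1 − D₀(k_2−k_1)/(k_1 L₀))]
= [1/(1.58−0.421)] ln[(1.58/0.421)(1 − 1.91×1.159/(0.421×39.4))]
= (1/1.159) ln[3.753 × 0.8665] = 0.8628 × ln(3.252) = 0.8628 × 1.179 = 1.018 d.
L(t_c) = L₀ e^(−k_1 t_c) = 39.4 × 0.6516 = 25.67 mg/L, and at the critical point k_2 D_c = k_1 L, so D_c = (0.421/1.58) × 25.67 = 6.840 mg/L.
Minimum DO = C_s − D_c = 8.33 − 6.840 = 1.490 mg/L.
x_c = v t_c = 1.04 m/s × 1.018 d × 86400 s/d = 91430 m ≈ 91.4 km.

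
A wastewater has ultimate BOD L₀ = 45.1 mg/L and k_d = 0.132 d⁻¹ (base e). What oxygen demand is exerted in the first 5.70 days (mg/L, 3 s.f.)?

y_t = L₀(1 − e^(−k_d t)) = 45.1 × (1 − e^(−0.132×5.70))
= 45.1 × (1 − 0.4712) = 45.1 × 0.5288 = 23.85 mg/L.

y ≈ 23.8 mg/L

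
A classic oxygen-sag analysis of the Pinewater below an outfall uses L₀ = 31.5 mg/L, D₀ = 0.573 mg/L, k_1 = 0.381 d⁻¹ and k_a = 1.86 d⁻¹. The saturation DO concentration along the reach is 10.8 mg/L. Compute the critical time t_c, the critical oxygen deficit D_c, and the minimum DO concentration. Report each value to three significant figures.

With k_a/k_1 = 4.882 and 1 − D₀(k_a−k_1)/(k_1 L₀) = 0.9294,
t_c = ln(4.882 × 0.9294) / (1.86 − 0.381) = ln(4.537) / 1.479 = 1.512/1.479 = 1.023 d.
L(t_c) = L₀ e^(−k_1 t_c) = 31.5 × 0.6773 = 21.34 mg/L, and at the critical point k_a D_c = k_1 L, so D_c = (0.381/1.86) × 21.34 = 4.370 mg/L.
Minimum DO = C_s − D_c = 10.8 − 4.370 = 6.430 mg/L.

t_c ≈ 1.02 d; D_c ≈ 4.37 mg/L; min DO ≈ 6.43 mg/L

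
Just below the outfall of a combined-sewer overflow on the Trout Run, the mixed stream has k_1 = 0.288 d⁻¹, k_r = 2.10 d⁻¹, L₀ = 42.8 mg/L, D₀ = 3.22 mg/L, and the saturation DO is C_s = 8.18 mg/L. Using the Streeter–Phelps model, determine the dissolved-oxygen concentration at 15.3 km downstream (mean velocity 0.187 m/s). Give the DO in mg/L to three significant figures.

Travel time t = x/v = 15.3 km / (0.187 m/s) = 15300 m / 0.187 m/s = 81820 s = 0.9470 d.
k_1 L₀/(k_r−k_1) = 0.288×42.8/(2.10−0.288) = 12.33/1.812 = 6.803 mg/L.
e^(−k_1 t) = e^(−0.288×0.9470) = 0.7613; e^(−k_r t) = e^(−2.10×0.9470) = 0.1369.
D = 6.803 × (0.7613 − 0.1369) + 3.22 × 0.1369 = 4.248 + 0.4408 = 4.688 mg/L.
DO = C_s − D = 8.18 − 4.688 = 3.492 mg/L.

DO ≈ 3.49 mg/L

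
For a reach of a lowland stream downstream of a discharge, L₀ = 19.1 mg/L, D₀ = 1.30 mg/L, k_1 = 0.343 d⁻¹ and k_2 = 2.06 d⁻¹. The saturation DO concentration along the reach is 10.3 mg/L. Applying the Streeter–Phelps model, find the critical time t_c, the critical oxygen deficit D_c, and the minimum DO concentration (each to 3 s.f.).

t_c = [1/(k_2−k_1)] ln[(k_2/k_1)(1 − D₀(k_2−k_1)/(k_1 L₀))]
= [1/(2.06−0.343)] ln[(2.06/0.343)(1 − 1.30×1.717/(0.343×19.1))]
= (1/1.717) ln[6.006 × 0.6593] = 0.5824 × ln(3.960) = 0.5824 × 1.376 = 0.8015 d.
L(t_c) = L₀ e^(−k_1 t_c) = 19.1 × 0.7596 = 14.51 mg/L, and at the critical point k_2 D_c = k_1 L, so D_c = (0.343/2.06) × 14.51 = 2.416 mg/L.
Minimum DO = C_s − D_c = 10.3 − 2.416 = 7.884 mg/L.

t_c ≈ 0.801 d; D_c ≈ 2.42 mg/L; min DO ≈ 7.88 mg/L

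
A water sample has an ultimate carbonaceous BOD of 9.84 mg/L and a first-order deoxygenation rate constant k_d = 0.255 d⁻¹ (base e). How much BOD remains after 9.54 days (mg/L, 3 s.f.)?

L ≈ 0.864 mg/L

L_t = L₀ e^(−k_d t) = 9.84 × e^(−0.255×9.54) = 9.84 × 0.08780 = 0.8639 mg/L.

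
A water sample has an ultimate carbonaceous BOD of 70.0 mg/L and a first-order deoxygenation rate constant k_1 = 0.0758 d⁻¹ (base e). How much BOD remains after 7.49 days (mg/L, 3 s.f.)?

L ≈ 39.7 mg/L

L_t = L₀ e^(−k_1 t) = 70.0 × e^(−0.0758×7.49) = 70.0 × 0.5668 = 39.68 mg/L.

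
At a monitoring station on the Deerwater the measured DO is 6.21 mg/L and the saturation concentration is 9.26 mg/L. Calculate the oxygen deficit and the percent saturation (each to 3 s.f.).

D = C_s − C = 9.26 − 6.21 = 3.05 mg/L.
% saturation = 6.21/9.26 × 100 = 67.1 %.

D ≈ 3.05 mg/L; 67.1 % saturation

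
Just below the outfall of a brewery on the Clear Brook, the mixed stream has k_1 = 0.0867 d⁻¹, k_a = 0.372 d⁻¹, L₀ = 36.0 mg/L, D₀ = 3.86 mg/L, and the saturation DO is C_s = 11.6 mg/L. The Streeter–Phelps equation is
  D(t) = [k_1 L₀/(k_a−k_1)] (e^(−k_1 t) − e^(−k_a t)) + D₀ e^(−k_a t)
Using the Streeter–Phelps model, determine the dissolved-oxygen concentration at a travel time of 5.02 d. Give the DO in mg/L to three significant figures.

k_1 L₀/(k_a−k_1) = 0.0867×36.0/(0.372−0.0867) = 3.121/0.2853 = 10.94 mg/L.
e^(−k_1 t) = e^(−0.0867×5.020) = 0.6471; e^(−k_a t) = e^(−0.372×5.020) = 0.1545.
D = 10.94 × (0.6471 − 0.1545) + 3.86 × 0.1545 = 5.389 + 0.5964 = 5.985 mg/L.
DO = C_s − D = 11.6 − 5.985 = 5.615 mg/L.

DO ≈ 5.61 mg/L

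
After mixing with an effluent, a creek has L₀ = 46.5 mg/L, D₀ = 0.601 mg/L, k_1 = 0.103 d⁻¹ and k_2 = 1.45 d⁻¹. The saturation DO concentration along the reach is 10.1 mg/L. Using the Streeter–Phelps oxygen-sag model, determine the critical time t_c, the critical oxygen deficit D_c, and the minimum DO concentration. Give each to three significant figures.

t_c ≈ 1.83 d; D_c ≈ 2.74 mg/L; min DO ≈ 7.36 mg/L

t_c = [1/(k_2−k_1)] ln[(k_2/k_1)(1 − D₀(k_2−k_1)/(k_1 L₀))]
= [1/(1.45−0.103)] ln[(1.45/0.103)(1 − 0.601×1.347/(0.103×46.5))]
= (1/1.347) ln[14.08 × 0.8310] = 0.7424 × ln(11.70) = 0.7424 × 2.459 = 1.826 d.
D_c = (k_1/k_2) L₀ e^(−k_1 t_c) = (0.103/1.45) × 46.5 × e^(−0.103×1.826) = 0.07103 × 46.5 × 0.8286 = 2.737 mg/L.
Minimum DO = C_s − D_c = 10.1 − 2.737 = 7.363 mg/L.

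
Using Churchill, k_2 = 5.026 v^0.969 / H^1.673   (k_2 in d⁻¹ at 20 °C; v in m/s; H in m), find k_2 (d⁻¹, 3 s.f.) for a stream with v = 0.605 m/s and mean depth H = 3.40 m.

k_2 ≈ 0.399 d⁻¹

k_2 = 5.026 × 0.605^0.969 / 3.40^1.673 = 5.026 × 0.6145 / 7.748 = 0.3986 d⁻¹.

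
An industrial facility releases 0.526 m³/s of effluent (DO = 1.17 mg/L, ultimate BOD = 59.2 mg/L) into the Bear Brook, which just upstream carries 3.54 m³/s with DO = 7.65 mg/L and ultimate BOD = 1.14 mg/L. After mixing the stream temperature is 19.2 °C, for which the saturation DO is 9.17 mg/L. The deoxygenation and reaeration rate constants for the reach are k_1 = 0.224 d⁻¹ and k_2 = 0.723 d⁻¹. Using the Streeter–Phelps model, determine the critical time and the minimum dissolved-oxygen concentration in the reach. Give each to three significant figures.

Mixed DO = (3.54×7.65 + 0.526×1.17)/(3.54+0.526) = 27.70/4.066 = 6.812 mg/L.
Mixed L₀ = (3.54×1.14 + 0.526×59.2)/(4.066) = 35.17/4.066 = 8.651 mg/L.
Initial deficit D₀ = C_s − DO₀ = 9.17 − 6.812 = 2.358 mg/L.
t_c = (1/0.4990) ln[(0.723/0.224)(1 − 2.358×0.4990/(0.224×8.651))] = 2.004 × ln(1.268) = 0.4752 d.
D_c = (0.224/0.723) × 8.651 × e^(−0.224×0.4752) = 0.3098 × 8.651 × 0.8990 = 2.410 mg/L.
Minimum DO = 9.17 − 2.410 = 6.760 mg/L.

t_c ≈ 0.475 d; minimum DO ≈ 6.76 mg/L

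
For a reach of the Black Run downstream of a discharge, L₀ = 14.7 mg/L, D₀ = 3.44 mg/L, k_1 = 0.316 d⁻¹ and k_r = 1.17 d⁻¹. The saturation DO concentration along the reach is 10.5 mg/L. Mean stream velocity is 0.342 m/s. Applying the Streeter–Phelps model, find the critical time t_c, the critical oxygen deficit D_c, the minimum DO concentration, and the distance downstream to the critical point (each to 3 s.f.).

At the critical point dD/dt = 0, so k_1 L₀ e^(−k_1 t) = k_r D. Substituting D(t) from the Streeter–Phelps equation and solving for t gives
t_c = ln[(k_r/k_1)(1 − D₀(k_r−k_1)/(k_1 L₀))] / (k_r−k_1).
Here k_r−k_1 = 0.8540 d⁻¹ and 1 − D₀(k_r−k_1)/(k_1 L₀) = 1 − 3.44×0.8540/(0.316×14.7) = 0.3676, so
t_c = ln(3.703 × 0.3676) / 0.8540 = 0.3082 / 0.8540 = 0.3609 d.
L(t_c) = L₀ e^(−k_1 t_c) = 14.7 × 0.8922 = 13.12 mg/L, and at the critical point k_r D_c = k_1 L, so D_c = (0.316/1.17) × 13.12 = 3.542 mg/L.
Minimum DO = C_s − D_c = 10.5 − 3.542 = 6.958 mg/L.
x_c = v t_c = 0.342 m/s × 0.3609 d × 86400 s/d = 10660 m ≈ 10.7 km.

t_c ≈ 0.361 d; D_c ≈ 3.54 mg/L; min DO ≈ 6.96 mg/L; x_c ≈ 10.7 km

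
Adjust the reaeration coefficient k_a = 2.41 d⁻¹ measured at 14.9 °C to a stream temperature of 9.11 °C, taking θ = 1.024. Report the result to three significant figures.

k_a ≈ 2.10 d⁻¹

k_a(T₂) = k_a(T₁) · θ^(T₂−T₁) = 2.41 × 1.024^(9.11−14.9)
= 2.41 × 1.024^-5.79 = 2.41 × 0.8717 = 2.101 d⁻¹.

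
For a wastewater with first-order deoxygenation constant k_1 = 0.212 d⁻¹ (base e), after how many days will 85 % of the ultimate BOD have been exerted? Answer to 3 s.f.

t ≈ 8.95 d

y/L₀ = 1 − e^(−k_1 t) = 0.85 ⇒ e^(−k_1 t) = 0.150
t = −ln(0.150) / 0.212 = 1.897 / 0.212 = 8.949 d.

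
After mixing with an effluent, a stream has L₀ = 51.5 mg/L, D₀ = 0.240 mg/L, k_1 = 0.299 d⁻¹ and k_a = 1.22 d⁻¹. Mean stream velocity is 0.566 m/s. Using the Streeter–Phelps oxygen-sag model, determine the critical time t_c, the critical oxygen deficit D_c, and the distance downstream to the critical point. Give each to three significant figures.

t_c ≈ 1.51 d; D_c ≈ 8.03 mg/L; x_c ≈ 73.9 km

t_c = [1/(k_a−k_1)] ln[(k_a/k_1)(1 − D₀(k_a−k_1)/(k_1 L₀))]
= [1/(1.22−0.299)] ln[(1.22/0.299)(1 − 0.240×0.9210/(0.299×51.5))]
= (1/0.9210) ln[4.080 × 0.9856] = 1.086 × ln(4.022) = 1.086 × 1.392 = 1.511 d.
D_c = (k_1/k_a) L₀ e^(−k_1 t_c) = (0.299/1.22) × 51.5 × e^(−0.299×1.511) = 0.2451 × 51.5 × 0.6365 = 8.033 mg/L.
x_c = v t_c = 0.566 m/s × 1.511 d × 86400 s/d = 73900 m ≈ 73.9 km.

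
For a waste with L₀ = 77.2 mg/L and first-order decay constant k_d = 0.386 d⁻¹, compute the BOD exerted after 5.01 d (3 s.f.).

y_t = L₀(1 − e^(−k_d t)) = 77.2 × (1 − e^(−0.386×5.01))
= 77.2 × (1 − 0.1446) = 77.2 × 0.8554 = 66.04 mg/L.

y ≈ 66.0 mg/L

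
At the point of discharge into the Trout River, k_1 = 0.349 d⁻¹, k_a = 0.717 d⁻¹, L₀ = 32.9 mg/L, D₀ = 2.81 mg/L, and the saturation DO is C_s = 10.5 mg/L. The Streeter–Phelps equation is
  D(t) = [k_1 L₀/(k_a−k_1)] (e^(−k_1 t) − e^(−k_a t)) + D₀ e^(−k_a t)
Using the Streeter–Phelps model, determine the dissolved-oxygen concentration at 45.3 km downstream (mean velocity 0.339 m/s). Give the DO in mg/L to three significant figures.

DO ≈ 1.68 mg/L

Travel time t = x/v = 45.3 km / (0.339 m/s) = 45300 m / 0.339 m/s = 133600 s = 1.547 d.
k_1 L₀/(k_a−k_1) = 0.349×32.9/(0.717−0.349) = 11.48/0.3680 = 31.20 mg/L.
e^(−k_1 t) = e^(−0.349×1.547) = 0.5829; e^(−k_a t) = e^(−0.717×1.547) = 0.3299.
D = 31.20 × (0.5829 − 0.3299) + 2.81 × 0.3299 = 7.893 + 0.9271 = 8.820 mg/L.
DO = C_s − D = 10.5 − 8.820 = 1.680 mg/L.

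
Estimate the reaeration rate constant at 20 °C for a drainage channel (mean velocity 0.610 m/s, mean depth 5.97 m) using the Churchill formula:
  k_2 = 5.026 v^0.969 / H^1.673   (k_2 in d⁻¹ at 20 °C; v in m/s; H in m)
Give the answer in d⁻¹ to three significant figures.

k_2 = 5.026 × 0.610^0.969 / 5.97^1.673 = 5.026 × 0.6194 / 19.87 = 0.1567 d⁻¹.

k_2 ≈ 0.157 d⁻¹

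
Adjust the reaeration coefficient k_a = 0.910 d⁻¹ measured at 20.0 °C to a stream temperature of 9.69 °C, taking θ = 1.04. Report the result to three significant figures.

k_a(T₂) = k_a(T₁) · θ^(T₂−T₁) = 0.910 × 1.04^(9.69−20.0)
= 0.910 × 1.04^-10.3 = 0.910 × 0.6674 = 0.6073 d⁻¹.

k_a ≈ 0.607 d⁻¹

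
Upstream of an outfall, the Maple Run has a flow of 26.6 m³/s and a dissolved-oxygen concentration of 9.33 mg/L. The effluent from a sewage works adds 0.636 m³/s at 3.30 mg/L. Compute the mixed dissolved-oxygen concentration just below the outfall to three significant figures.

9.19 mg/L

Flow-weighted mixing: C = (Q_r C_r + Q_w C_w)/(Q_r + Q_w)
= (26.6×9.33 + 0.636×3.30)/(26.6 + 0.636) = 250.3/27.24 = 9.189 mg/L.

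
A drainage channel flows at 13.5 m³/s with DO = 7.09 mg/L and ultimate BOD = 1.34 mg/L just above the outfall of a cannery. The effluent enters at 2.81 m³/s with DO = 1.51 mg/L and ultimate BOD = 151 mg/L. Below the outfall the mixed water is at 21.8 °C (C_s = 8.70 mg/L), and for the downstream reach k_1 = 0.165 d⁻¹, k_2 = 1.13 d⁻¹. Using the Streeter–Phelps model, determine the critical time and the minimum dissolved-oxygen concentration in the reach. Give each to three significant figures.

t_c ≈ 1.16 d; minimum DO ≈ 5.43 mg/L

Mixed DO = (13.5×7.09 + 2.81×1.51)/(13.5+2.81) = 99.96/16.31 = 6.129 mg/L.
Mixed L₀ = (13.5×1.34 + 2.81×151)/(16.31) = 442.4/16.31 = 27.12 mg/L.
Initial deficit D₀ = C_s − DO₀ = 8.70 − 6.129 = 2.571 mg/L.
t_c = (1/0.9650) ln[(1.13/0.165)(1 − 2.571×0.9650/(0.165×27.12))] = 1.036 × ln(3.051) = 1.156 d.
D_c = (0.165/1.13) × 27.12 × e^(−0.165×1.156) = 0.1460 × 27.12 × 0.8263 = 3.273 mg/L.
Minimum DO = 8.70 − 3.273 = 5.427 mg/L.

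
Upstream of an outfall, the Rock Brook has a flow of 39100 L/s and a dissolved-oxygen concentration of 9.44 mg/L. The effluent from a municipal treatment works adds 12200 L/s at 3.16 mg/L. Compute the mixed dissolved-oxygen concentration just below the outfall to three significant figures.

7.95 mg/L

Flow-weighted mixing: C = (Q_r C_r + Q_w C_w)/(Q_r + Q_w)
= (39100×9.44 + 12200×3.16)/(39100 + 12200) = 407700/51300 = 7.947 mg/L.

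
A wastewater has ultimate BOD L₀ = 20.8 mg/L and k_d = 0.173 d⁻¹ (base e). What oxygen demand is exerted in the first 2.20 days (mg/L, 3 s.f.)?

y_t = L₀(1 − e^(−k_d t)) = 20.8 × (1 − e^(−0.173×2.20))
= 20.8 × (1 − 0.6835) = 20.8 × 0.3165 = 6.584 mg/L.

y ≈ 6.58 mg/L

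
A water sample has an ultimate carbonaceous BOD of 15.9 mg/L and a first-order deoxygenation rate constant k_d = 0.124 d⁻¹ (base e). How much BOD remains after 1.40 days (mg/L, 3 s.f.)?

L_t = L₀ e^(−k_d t) = 15.9 × e^(−0.124×1.40) = 15.9 × 0.8406 = 13.37 mg/L.

L ≈ 13.4 mg/L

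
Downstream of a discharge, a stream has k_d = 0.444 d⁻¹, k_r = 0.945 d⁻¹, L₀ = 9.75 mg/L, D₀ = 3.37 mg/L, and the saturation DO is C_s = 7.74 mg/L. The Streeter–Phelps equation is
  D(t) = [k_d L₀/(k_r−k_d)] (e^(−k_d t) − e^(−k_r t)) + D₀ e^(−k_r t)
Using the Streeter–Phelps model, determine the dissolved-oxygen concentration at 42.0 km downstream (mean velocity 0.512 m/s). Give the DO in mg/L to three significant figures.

Travel time t = x/v = 42.0 km / (0.512 m/s) = 42000 m / 0.512 m/s = 82030 s = 0.9494 d.
k_d L₀/(k_r−k_d) = 0.444×9.75/(0.945−0.444) = 4.329/0.5010 = 8.641 mg/L.
e^(−k_d t) = e^(−0.444×0.9494) = 0.6560; e^(−k_r t) = e^(−0.945×0.9494) = 0.4077.
D = 8.641 × (0.6560 − 0.4077) + 3.37 × 0.4077 = 2.146 + 1.374 = 3.520 mg/L.
DO = C_s − D = 7.74 − 3.520 = 4.220 mg/L.

DO ≈ 4.22 mg/L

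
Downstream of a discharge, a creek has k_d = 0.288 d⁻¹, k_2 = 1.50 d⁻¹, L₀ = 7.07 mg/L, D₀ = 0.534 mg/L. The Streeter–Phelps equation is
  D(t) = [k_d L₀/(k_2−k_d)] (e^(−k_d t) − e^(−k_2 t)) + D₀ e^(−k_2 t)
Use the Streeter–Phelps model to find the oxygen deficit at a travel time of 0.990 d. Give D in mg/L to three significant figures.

k_d L₀/(k_2−k_d) = 0.288×7.07/(1.50−0.288) = 2.036/1.212 = 1.680 mg/L.
e^(−k_d t) = e^(−0.288×0.9900) = 0.7519; e^(−k_2 t) = e^(−1.50×0.9900) = 0.2265.
D = 1.680 × (0.7519 − 0.2265) + 0.534 × 0.2265 = 0.8827 + 0.1210 = 1.004 mg/L.

D ≈ 1.00 mg/L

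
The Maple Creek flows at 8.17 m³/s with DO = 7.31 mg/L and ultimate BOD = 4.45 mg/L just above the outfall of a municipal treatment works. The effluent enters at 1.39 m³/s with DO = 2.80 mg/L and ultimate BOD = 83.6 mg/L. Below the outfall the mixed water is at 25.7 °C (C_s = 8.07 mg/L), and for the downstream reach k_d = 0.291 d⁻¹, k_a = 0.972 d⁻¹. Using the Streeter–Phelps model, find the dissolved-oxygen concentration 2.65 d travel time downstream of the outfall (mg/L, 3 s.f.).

Mixed DO = (8.17×7.31 + 1.39×2.80)/(8.17+1.39) = 63.61/9.560 = 6.654 mg/L.
Mixed L₀ = (8.17×4.45 + 1.39×83.6)/(9.560) = 152.6/9.560 = 15.96 mg/L.
Initial deficit D₀ = C_s − DO₀ = 8.07 − 6.654 = 1.416 mg/L.
D(2.65) = [0.291×15.96/(0.972−0.291)](e^(−0.291×2.65) − e^(−0.972×2.65)) + 1.416 e^(−0.972×2.65)
= 6.819 × (0.4625 − 0.07609) + 1.416 × 0.07609 = 2.743 mg/L.
DO = 8.07 − 2.743 = 5.327 mg/L.

DO ≈ 5.33 mg/L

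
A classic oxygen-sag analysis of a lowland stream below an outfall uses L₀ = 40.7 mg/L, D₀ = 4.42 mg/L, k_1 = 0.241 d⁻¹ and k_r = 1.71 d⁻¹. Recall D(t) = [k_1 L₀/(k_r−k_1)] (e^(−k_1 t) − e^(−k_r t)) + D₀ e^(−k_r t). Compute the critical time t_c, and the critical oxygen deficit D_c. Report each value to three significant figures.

At the critical point dD/dt = 0, so k_1 L₀ e^(−k_1 t) = k_r D. Substituting D(t) from the Streeter–Phelps equation and solving for t gives
t_c = ln[(k_r/k_1)(1 − D₀(k_r−k_1)/(k_1 L₀))] / (k_r−k_1).
Here k_r−k_1 = 1.469 d⁻¹ and 1 − D₀(k_r−k_1)/(k_1 L₀) = 1 − 4.42×1.469/(0.241×40.7) = 0.3380, so
t_c = ln(7.095 × 0.3380) / 1.469 = 0.8749 / 1.469 = 0.5955 d.
L(t_c) = L₀ e^(−k_1 t_c) = 40.7 × 0.8663 = 35.26 mg/L, and at the critical point k_r D_c = k_1 L, so D_c = (0.241/1.71) × 35.26 = 4.969 mg/L.

t_c ≈ 0.596 d; D_c ≈ 4.97 mg/L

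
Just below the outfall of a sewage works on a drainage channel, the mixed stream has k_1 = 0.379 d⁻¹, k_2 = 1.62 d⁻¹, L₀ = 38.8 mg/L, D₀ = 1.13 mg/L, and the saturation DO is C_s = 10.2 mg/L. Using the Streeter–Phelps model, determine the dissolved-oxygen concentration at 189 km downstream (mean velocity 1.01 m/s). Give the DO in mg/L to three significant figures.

DO ≈ 5.31 mg/L

Travel time t = x/v = 189 km / (1.01 m/s) = 189000 m / 1.01 m/s = 187100 s = 2.166 d.
k_1 L₀/(k_2−k_1) = 0.379×38.8/(1.62−0.379) = 14.71/1.241 = 11.85 mg/L.
e^(−k_1 t) = e^(−0.379×2.166) = 0.4401; e^(−k_2 t) = e^(−1.62×2.166) = 0.02994.
D = 11.85 × (0.4401 − 0.02994) + 1.13 × 0.02994 = 4.860 + 0.03383 = 4.894 mg/L.
DO = C_s − D = 10.2 − 4.894 = 5.306 mg/L.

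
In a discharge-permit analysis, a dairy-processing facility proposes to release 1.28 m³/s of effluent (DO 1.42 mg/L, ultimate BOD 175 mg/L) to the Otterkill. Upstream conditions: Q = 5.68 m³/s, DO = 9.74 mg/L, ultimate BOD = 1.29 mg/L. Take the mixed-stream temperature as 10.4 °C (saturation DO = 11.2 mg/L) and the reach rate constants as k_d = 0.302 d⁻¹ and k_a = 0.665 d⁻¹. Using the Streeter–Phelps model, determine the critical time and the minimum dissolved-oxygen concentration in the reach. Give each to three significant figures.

t_c ≈ 1.86 d; minimum DO ≈ 2.59 mg/L

Mixed DO = (5.68×9.74 + 1.28×1.42)/(5.68+1.28) = 57.14/6.960 = 8.210 mg/L.
Mixed L₀ = (5.68×1.29 + 1.28×175)/(6.960) = 231.3/6.960 = 33.24 mg/L.
Initial deficit D₀ = C_s − DO₀ = 11.2 − 8.210 = 2.990 mg/L.
t_c = (1/0.3630) ln[(0.665/0.302)(1 − 2.990×0.3630/(0.302×33.24))] = 2.755 × ln(1.964) = 1.859 d.
D_c = (0.302/0.665) × 33.24 × e^(−0.302×1.859) = 0.4541 × 33.24 × 0.5704 = 8.609 mg/L.
Minimum DO = 11.2 − 8.609 = 2.591 mg/L.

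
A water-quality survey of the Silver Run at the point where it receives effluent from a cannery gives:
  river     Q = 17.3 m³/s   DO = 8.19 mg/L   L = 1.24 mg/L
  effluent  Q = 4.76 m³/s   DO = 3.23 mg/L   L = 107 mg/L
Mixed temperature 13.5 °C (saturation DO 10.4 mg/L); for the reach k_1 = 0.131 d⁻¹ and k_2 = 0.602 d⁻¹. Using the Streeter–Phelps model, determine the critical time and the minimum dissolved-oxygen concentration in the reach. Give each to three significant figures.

t_c ≈ 1.81 d; minimum DO ≈ 6.27 mg/L

Mixed DO = (17.3×8.19 + 4.76×3.23)/(17.3+4.76) = 157.1/22.06 = 7.120 mg/L.
Mixed L₀ = (17.3×1.24 + 4.76×107)/(22.06) = 530.8/22.06 = 24.06 mg/L.
Initial deficit D₀ = C_s − DO₀ = 10.4 − 7.120 = 3.280 mg/L.
t_c = (1/0.4710) ln[(0.602/0.131)(1 − 3.280×0.4710/(0.131×24.06))] = 2.123 × ln(2.343) = 1.808 d.
D_c = (0.131/0.602) × 24.06 × e^(−0.131×1.808) = 0.2176 × 24.06 × 0.7892 = 4.132 mg/L.
Minimum DO = 10.4 − 4.132 = 6.268 mg/L.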